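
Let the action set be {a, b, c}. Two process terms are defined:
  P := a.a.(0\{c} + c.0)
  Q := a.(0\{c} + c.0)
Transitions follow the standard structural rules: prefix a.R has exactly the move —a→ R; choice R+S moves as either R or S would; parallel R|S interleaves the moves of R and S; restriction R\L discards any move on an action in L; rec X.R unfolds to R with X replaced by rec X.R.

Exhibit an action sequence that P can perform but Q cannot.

aa

LTS(P): 4 reachable states
  m0 = a.a.(0\{c} + c.0) has moves -a-> m1
  m1 = a.(0\{c} + c.0) has moves -a-> m2
  m2 = 0\{c} + c.0 has moves -c-> m3
  m3 = 0 has moves ∅
LTS(Q): 3 reachable states
  n0 = a.(0\{c} + c.0) has moves -a-> n1
  n1 = 0\{c} + c.0 has moves -c-> n2
  n2 = 0 has moves ∅
Run σ = ⟨aa⟩ on P: start {m0}
  step 1 (a): {m1}
  step 2 (a): {m2}
  — P admits the full trace.
Run σ = ⟨aa⟩ on Q: start {n0}
  step 1 (a): {n1}
  step 2 (a): no successor for Q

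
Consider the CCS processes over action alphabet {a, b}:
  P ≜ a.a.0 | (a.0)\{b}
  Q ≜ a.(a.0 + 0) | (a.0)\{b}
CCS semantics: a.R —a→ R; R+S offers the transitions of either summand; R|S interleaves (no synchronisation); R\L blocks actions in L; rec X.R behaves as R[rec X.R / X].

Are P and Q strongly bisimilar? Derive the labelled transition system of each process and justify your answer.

P ~ Q

LTS(P): 6 reachable states
  u0 = a.a.0 | (a.0)\{b} | —a→ u1, —a→ u2
  u1 = a.0 | (a.0)\{b} | —a→ u3, —a→ u4
  u2 = a.a.0 | 0\{b} | —a→ u4
  u3 = 0 | (a.0)\{b} | —a→ u5
  u4 = a.0 | 0\{b} | —a→ u5
  u5 = 0 | 0\{b} | ·
LTS(Q): 6 reachable states
  v0 = a.(a.0 + 0) | (a.0)\{b} | —a→ v1, —a→ v2
  v1 = (a.0 + 0) | (a.0)\{b} | —a→ v3, —a→ v4
  v2 = a.(a.0 + 0) | 0\{b} | —a→ v3
  v3 = (a.0 + 0) | 0\{b} | —a→ v5
  v4 = 0 | (a.0)\{b} | —a→ v5
  v5 = 0 | 0\{b} | ·
Coarsest stable partition (strong bisimilarity classes):
  B0 = {u0, v0}
  B1 = {u1, u2, v1, v2}
  B2 = {u3, u4, v3, v4}
  B3 = {u5, v5}
u0 ∈ B0, v0 ∈ B0 → same block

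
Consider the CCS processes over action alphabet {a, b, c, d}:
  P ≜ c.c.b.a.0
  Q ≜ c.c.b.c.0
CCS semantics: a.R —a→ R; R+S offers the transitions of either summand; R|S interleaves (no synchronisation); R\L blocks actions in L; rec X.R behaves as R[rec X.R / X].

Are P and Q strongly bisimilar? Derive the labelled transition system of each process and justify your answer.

LTS(P): 5 reachable states
  u0 = c.c.b.a.0 ⊢ =c=> u1
  u1 = c.b.a.0 ⊢ =c=> u2
  u2 = b.a.0 ⊢ =b=> u3
  u3 = a.0 ⊢ =a=> u4
  u4 = 0 ⊢ deadlocked
LTS(Q): 5 reachable states
  v0 = c.c.b.c.0 ⊢ =c=> v1
  v1 = c.b.c.0 ⊢ =c=> v2
  v2 = b.c.0 ⊢ =b=> v3
  v3 = c.0 ⊢ =c=> v4
  v4 = 0 ⊢ deadlocked
Partition-refinement fixed point:
  B0 = {u0}
  B1 = {u1}
  B2 = {u2}
  B3 = {u3}
  B4 = {u4, v4}
  B5 = {v0}
  B6 = {v1}
  B7 = {v2}
  B8 = {v3}
u0 ∈ B0, v0 ∈ B5 → different blocks

not bisimilar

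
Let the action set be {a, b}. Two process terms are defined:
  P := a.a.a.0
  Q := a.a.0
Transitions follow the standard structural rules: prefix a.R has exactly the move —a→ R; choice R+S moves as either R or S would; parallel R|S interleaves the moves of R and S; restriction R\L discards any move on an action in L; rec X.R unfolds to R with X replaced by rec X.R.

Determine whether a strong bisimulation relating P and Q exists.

LTS(P): 4 reachable states
  p0 = a.a.a.0 ⊢ ··a··> p1
  p1 = a.a.0 ⊢ ··a··> p2
  p2 = a.0 ⊢ ··a··> p3
  p3 = 0 ⊢ ·
LTS(Q): 3 reachable states
  q0 = a.a.0 ⊢ ··a··> q1
  q1 = a.0 ⊢ ··a··> q2
  q2 = 0 ⊢ ·
Bisimilarity quotient blocks:
  B0 = {p0}
  B1 = {p1, q0}
  B2 = {p2, q1}
  B3 = {p3, q2}
p0 ∈ B0, q0 ∈ B1 → different blocks

not bisimilar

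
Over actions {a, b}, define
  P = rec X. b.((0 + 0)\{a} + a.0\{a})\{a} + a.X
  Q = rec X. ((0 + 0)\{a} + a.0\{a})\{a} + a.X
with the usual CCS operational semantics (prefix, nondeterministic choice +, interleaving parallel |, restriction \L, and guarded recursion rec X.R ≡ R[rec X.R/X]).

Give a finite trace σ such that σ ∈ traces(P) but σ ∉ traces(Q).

Reachable graph of P (2 states):
  s0 = rec X. b.((0 + 0)\{a} + a.0\{a})\{a} + a.X | -a-> s0, -b-> s1
  s1 = ((0 + 0)\{a} + a.0\{a})\{a} | ·
Reachable graph of Q (1 states):
  t0 = rec X. ((0 + 0)\{a} + a.0\{a})\{a} + a.X | -a-> t0
Run σ = ⟨b⟩ on P: start {s0}
  step 1 (b): {s1}
  — P admits the full trace.
Run σ = ⟨b⟩ on Q: start {t0}
  step 1 (b): ∅  — Q cannot continue

b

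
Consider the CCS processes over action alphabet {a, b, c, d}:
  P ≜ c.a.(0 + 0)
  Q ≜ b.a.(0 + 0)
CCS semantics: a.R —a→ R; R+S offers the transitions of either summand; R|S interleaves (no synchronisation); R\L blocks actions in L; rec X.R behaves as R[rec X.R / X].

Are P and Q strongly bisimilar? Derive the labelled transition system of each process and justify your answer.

P's transition system — 3 states:
  p0 = c.a.(0 + 0) :: --c--▸ p1
  p1 = a.(0 + 0) :: --a--▸ p2
  p2 = 0 + 0 :: (no moves)
Q's transition system — 3 states:
  q0 = b.a.(0 + 0) :: --b--▸ q1
  q1 = a.(0 + 0) :: --a--▸ q2
  q2 = 0 + 0 :: (no moves)
Coarsest stable partition (strong bisimilarity classes):
  B0 = {p0}
  B1 = {p1, q1}
  B2 = {p2, q2}
  B3 = {q0}
p0 ∈ B0, q0 ∈ B3 → different blocks

P ≁ Q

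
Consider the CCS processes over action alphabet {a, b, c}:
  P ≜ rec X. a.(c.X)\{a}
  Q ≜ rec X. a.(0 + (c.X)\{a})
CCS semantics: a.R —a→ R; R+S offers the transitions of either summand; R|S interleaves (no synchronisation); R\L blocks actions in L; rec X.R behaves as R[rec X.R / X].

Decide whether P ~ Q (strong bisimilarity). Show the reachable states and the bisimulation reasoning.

P ~ Q

Reachable graph of P (3 states):
  m0 = rec X. a.(c.X)\{a} :: -a-> m1
  m1 = (c.(rec X. a.(c.X)\{a}))\{a} :: -c-> m2
  m2 = (rec X. a.(c.X)\{a})\{a} :: deadlocked
Reachable graph of Q (3 states):
  n0 = rec X. a.(0 + (c.X)\{a}) :: -a-> n1
  n1 = 0 + (c.(rec X. a.(0 + (c.X)\{a})))\{a} :: -c-> n2
  n2 = (rec X. a.(0 + (c.X)\{a}))\{a} :: deadlocked
Bisimilarity quotient blocks:
  B0 = {m0, n0}
  B1 = {m1, n1}
  B2 = {m2, n2}
m0 ∈ B0, n0 ∈ B0 → same block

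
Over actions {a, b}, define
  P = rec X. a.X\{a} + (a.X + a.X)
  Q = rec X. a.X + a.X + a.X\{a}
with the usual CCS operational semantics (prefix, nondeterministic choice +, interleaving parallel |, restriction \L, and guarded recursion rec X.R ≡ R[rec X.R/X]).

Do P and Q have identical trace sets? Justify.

trace-equivalent

P's transition system — 2 states:
  m0 = rec X. a.X\{a} + (a.X + a.X) has moves =a=> m0, =a=> m1
  m1 = (rec X. a.X\{a} + (a.X + a.X))\{a} has moves ·
Q's transition system — 2 states:
  n0 = rec X. a.X + a.X + a.X\{a} has moves =a=> n0, =a=> n1
  n1 = (rec X. a.X + a.X + a.X\{a})\{a} has moves ·
Partition-refinement fixed point:
  B0 = {m0, n0}
  B1 = {m1, n1}
m0 ∈ B0, n0 ∈ B0 → same block
Bisimilar ⇒ trace-equivalent.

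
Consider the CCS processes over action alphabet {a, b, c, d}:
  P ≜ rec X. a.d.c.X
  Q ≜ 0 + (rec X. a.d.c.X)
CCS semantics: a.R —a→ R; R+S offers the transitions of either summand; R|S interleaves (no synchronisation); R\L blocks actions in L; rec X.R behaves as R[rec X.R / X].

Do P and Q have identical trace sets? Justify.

trace-equivalent

Reachable graph of P (3 states):
  m0 = rec X. a.d.c.X has moves —a→ m1
  m1 = d.c.(rec X. a.d.c.X) has moves —d→ m2
  m2 = c.(rec X. a.d.c.X) has moves —c→ m0
Reachable graph of Q (4 states):
  n0 = 0 + (rec X. a.d.c.X) has moves —a→ n1
  n1 = d.c.(rec X. a.d.c.X) has moves —d→ n2
  n2 = c.(rec X. a.d.c.X) has moves —c→ n3
  n3 = rec X. a.d.c.X has moves —a→ n1
Coarsest stable partition (strong bisimilarity classes):
  B0 = {m0, n0, n3}
  B1 = {m1, n1}
  B2 = {m2, n2}
m0 ∈ B0, n0 ∈ B0 → same block
Bisimilar ⇒ trace-equivalent.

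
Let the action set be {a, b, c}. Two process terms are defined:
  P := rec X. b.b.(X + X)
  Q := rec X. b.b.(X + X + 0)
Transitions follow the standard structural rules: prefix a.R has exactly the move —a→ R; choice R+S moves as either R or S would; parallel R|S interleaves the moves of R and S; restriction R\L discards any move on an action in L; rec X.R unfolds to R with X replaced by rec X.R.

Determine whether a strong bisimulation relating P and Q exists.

P's transition system — 3 states:
  p0 = rec X. b.b.(X + X) has moves ··b··> p1
  p1 = b.((rec X. b.b.(X + X)) + (rec X. b.b.(X + X))) has moves ··b··> p2
  p2 = (rec X. b.b.(X + X)) + (rec X. b.b.(X + X)) has moves ··b··> p1
Q's transition system — 3 states:
  q0 = rec X. b.b.(X + X + 0) has moves ··b··> q1
  q1 = b.((rec X. b.b.(X + X + 0)) + (rec X. b.b.(X + X + 0)) + 0) has moves ··b··> q2
  q2 = (rec X. b.b.(X + X + 0)) + (rec X. b.b.(X + X + 0)) + 0 has moves ··b··> q1
Bisimilarity quotient blocks:
  B0 = {p0, p1, p2, q0, q1, q2}
p0 ∈ B0, q0 ∈ B0 → same block

bisimilar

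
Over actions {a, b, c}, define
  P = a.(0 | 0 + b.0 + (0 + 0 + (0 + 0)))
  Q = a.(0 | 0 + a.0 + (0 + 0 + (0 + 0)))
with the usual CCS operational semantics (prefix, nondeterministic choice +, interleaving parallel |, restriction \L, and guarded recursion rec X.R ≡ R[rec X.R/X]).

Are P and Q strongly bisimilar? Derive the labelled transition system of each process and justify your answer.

P ≁ Q

LTS(P): 3 reachable states
  m0 = a.(0 | 0 + b.0 + (0 + 0 + (0 + 0))) has moves -a-> m1
  m1 = 0 | 0 + b.0 + (0 + 0 + (0 + 0)) has moves -b-> m2
  m2 = 0 has moves ·
LTS(Q): 3 reachable states
  n0 = a.(0 | 0 + a.0 + (0 + 0 + (0 + 0))) has moves -a-> n1
  n1 = 0 | 0 + a.0 + (0 + 0 + (0 + 0)) has moves -a-> n2
  n2 = 0 has moves ·
Bisimilarity quotient blocks:
  B0 = {m0}
  B1 = {m1}
  B2 = {m2, n2}
  B3 = {n0}
  B4 = {n1}
m0 ∈ B0, n0 ∈ B3 → different blocks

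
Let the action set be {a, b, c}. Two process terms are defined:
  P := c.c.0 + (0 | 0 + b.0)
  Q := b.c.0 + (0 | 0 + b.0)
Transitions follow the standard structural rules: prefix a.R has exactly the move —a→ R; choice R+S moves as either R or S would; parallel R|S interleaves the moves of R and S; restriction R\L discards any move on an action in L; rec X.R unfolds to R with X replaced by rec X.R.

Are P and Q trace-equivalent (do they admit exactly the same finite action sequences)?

Reachable graph of P (3 states):
  p0 = c.c.0 + (0 | 0 + b.0) | —b→ p1, —c→ p2
  p1 = 0 | ∅
  p2 = c.0 | —c→ p1
Reachable graph of Q (3 states):
  q0 = b.c.0 + (0 | 0 + b.0) | —b→ q1, —b→ q2
  q1 = 0 | ∅
  q2 = c.0 | —c→ q1
Executing c from P (initial set {p0}):
  [1] c ⇒ {p2}
  P completes σ.
Executing c from Q (initial set {q0}):
  [1] c ⇒ ∅ (Q stuck)

traces(P) ≠ traces(Q) — witness ⟨c⟩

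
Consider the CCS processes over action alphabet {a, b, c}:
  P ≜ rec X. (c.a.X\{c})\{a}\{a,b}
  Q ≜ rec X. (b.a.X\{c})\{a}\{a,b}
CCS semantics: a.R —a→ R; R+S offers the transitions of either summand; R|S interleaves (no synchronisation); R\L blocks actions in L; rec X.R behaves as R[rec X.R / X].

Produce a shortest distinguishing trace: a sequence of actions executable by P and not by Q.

Reachable graph of P (2 states):
  p0 = rec X. (c.a.X\{c})\{a}\{a,b} | -c-> p1
  p1 = (a.(rec X. (c.a.X\{c})\{a}\{a,b})\{c})\{a}\{a,b} | deadlocked
Reachable graph of Q (1 states):
  q0 = rec X. (b.a.X\{c})\{a}\{a,b} | deadlocked
Executing c from P (initial set {p0}):
  [1] c ⇒ {p1}
  — P admits the full trace.
Executing c from Q (initial set {q0}):
  [1] c ⇒ no successor for Q

c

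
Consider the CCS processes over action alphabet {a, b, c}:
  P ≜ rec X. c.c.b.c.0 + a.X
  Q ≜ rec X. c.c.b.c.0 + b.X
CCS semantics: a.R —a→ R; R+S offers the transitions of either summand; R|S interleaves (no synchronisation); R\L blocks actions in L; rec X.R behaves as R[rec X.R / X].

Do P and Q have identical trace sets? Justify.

trace-distinct — witness ⟨a⟩

P's transition system — 5 states:
  m0 = rec X. c.c.b.c.0 + a.X ⊢ =a=> m0, =c=> m1
  m1 = c.b.c.0 ⊢ =c=> m2
  m2 = b.c.0 ⊢ =b=> m3
  m3 = c.0 ⊢ =c=> m4
  m4 = 0 ⊢ deadlocked
Q's transition system — 5 states:
  n0 = rec X. c.c.b.c.0 + b.X ⊢ =b=> n0, =c=> n1
  n1 = c.b.c.0 ⊢ =c=> n2
  n2 = b.c.0 ⊢ =b=> n3
  n3 = c.0 ⊢ =c=> n4
  n4 = 0 ⊢ deadlocked
Trace ⟨a⟩ through P, begin at {m0}:
  step 1 (a): {m0}
  — P admits the full trace.
Trace ⟨a⟩ through Q, begin at {n0}:
  step 1 (a): ∅ (Q stuck)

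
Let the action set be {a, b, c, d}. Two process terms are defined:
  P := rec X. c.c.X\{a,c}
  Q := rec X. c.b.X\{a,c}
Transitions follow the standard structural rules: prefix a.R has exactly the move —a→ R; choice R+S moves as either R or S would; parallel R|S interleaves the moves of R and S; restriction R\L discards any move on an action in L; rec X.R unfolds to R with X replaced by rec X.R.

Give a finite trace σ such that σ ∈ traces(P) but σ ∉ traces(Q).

P's transition system — 3 states:
  p0 = rec X. c.c.X\{a,c} :: —c→ p1
  p1 = c.(rec X. c.c.X\{a,c})\{a,c} :: —c→ p2
  p2 = (rec X. c.c.X\{a,c})\{a,c} :: ∅
Q's transition system — 3 states:
  q0 = rec X. c.b.X\{a,c} :: —c→ q1
  q1 = b.(rec X. c.b.X\{a,c})\{a,c} :: —b→ q2
  q2 = (rec X. c.b.X\{a,c})\{a,c} :: ∅
Trace ⟨cc⟩ through P, begin at {p0}:
  [1] c ⇒ {p1}
  [2] c ⇒ {p2}
  ✓ P
Trace ⟨cc⟩ through Q, begin at {q0}:
  [1] c ⇒ {q1}
  [2] c ⇒ ∅  — Q cannot continue

cc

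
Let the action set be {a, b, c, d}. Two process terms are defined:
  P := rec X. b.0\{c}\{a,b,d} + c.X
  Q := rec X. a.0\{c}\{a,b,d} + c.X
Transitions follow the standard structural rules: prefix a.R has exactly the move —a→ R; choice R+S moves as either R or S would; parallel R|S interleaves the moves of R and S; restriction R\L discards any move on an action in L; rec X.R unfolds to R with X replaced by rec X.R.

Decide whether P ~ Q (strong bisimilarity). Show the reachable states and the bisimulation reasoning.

P's transition system — 2 states:
  s0 = rec X. b.0\{c}\{a,b,d} + c.X → ··b··> s1, ··c··> s0
  s1 = 0\{c}\{a,b,d} → (no moves)
Q's transition system — 2 states:
  t0 = rec X. a.0\{c}\{a,b,d} + c.X → ··a··> t1, ··c··> t0
  t1 = 0\{c}\{a,b,d} → (no moves)
Bisimilarity quotient blocks:
  B0 = {s0}
  B1 = {s1, t1}
  B2 = {t0}
s0 ∈ B0, t0 ∈ B2 → different blocks

P ≁ Q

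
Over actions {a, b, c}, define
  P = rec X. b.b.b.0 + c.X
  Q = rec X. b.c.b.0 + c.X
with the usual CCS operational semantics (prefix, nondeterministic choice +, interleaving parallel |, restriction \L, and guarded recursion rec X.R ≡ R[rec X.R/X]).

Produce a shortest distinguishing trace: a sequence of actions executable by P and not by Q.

bb

LTS(P): 4 reachable states
  u0 = rec X. b.b.b.0 + c.X :: =b=> u1, =c=> u0
  u1 = b.b.0 :: =b=> u2
  u2 = b.0 :: =b=> u3
  u3 = 0 :: (no moves)
LTS(Q): 4 reachable states
  v0 = rec X. b.c.b.0 + c.X :: =b=> v1, =c=> v0
  v1 = c.b.0 :: =c=> v2
  v2 = b.0 :: =b=> v3
  v3 = 0 :: (no moves)
Trace ⟨bb⟩ through P, begin at {u0}:
  [1] b ⇒ {u1}
  [2] b ⇒ {u2}
  P completes σ.
Trace ⟨bb⟩ through Q, begin at {v0}:
  [1] b ⇒ {v1}
  [2] b ⇒ ∅  — Q cannot continue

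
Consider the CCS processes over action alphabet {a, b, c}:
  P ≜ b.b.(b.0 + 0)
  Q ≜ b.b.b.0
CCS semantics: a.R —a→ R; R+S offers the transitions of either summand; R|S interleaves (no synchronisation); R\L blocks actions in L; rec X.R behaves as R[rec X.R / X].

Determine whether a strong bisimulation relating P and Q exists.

Reachable graph of P (4 states):
  s0 = b.b.(b.0 + 0) :: ··b··> s1
  s1 = b.(b.0 + 0) :: ··b··> s2
  s2 = b.0 + 0 :: ··b··> s3
  s3 = 0 :: ∅
Reachable graph of Q (4 states):
  t0 = b.b.b.0 :: ··b··> t1
  t1 = b.b.0 :: ··b··> t2
  t2 = b.0 :: ··b··> t3
  t3 = 0 :: ∅
Coarsest stable partition (strong bisimilarity classes):
  B0 = {s0, t0}
  B1 = {s1, t1}
  B2 = {s2, t2}
  B3 = {s3, t3}
s0 ∈ B0, t0 ∈ B0 → same block

YES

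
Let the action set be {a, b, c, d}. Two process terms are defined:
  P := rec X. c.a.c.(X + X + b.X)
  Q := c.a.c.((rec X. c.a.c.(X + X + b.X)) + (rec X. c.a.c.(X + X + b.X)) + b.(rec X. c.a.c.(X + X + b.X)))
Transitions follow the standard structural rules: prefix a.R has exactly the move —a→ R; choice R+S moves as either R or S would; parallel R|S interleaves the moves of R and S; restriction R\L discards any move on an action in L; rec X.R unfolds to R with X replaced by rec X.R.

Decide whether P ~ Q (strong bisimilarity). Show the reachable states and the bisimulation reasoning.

bisimilar

LTS(P): 4 reachable states
  u0 = rec X. c.a.c.(X + X + b.X) ⊢ =c=> u1
  u1 = a.c.((rec X. c.a.c.(X + X + b.X)) + (rec X. c.a.c.(X + X + b.X)) + b.(rec X. c.a.c.(X + X + b.X))) ⊢ =a=> u2
  u2 = c.((rec X. c.a.c.(X + X + b.X)) + (rec X. c.a.c.(X + X + b.X)) + b.(rec X. c.a.c.(X + X + b.X))) ⊢ =c=> u3
  u3 = (rec X. c.a.c.(X + X + b.X)) + (rec X. c.a.c.(X + X + b.X)) + b.(rec X. c.a.c.(X + X + b.X)) ⊢ =b=> u0, =c=> u1
LTS(Q): 5 reachable states
  v0 = c.a.c.((rec X. c.a.c.(X + X + b.X)) + (rec X. c.a.c.(X + X + b.X)) + b.(rec X. c.a.c.(X + X + b.X))) ⊢ =c=> v1
  v1 = a.c.((rec X. c.a.c.(X + X + b.X)) + (rec X. c.a.c.(X + X + b.X)) + b.(rec X. c.a.c.(X + X + b.X))) ⊢ =a=> v2
  v2 = c.((rec X. c.a.c.(X + X + b.X)) + (rec X. c.a.c.(X + X + b.X)) + b.(rec X. c.a.c.(X + X + b.X))) ⊢ =c=> v3
  v3 = (rec X. c.a.c.(X + X + b.X)) + (rec X. c.a.c.(X + X + b.X)) + b.(rec X. c.a.c.(X + X + b.X)) ⊢ =b=> v4, =c=> v1
  v4 = rec X. c.a.c.(X + X + b.X) ⊢ =c=> v1
Bisimilarity quotient blocks:
  B0 = {u0, v0, v4}
  B1 = {u1, v1}
  B2 = {u2, v2}
  B3 = {u3, v3}
u0 ∈ B0, v0 ∈ B0 → same block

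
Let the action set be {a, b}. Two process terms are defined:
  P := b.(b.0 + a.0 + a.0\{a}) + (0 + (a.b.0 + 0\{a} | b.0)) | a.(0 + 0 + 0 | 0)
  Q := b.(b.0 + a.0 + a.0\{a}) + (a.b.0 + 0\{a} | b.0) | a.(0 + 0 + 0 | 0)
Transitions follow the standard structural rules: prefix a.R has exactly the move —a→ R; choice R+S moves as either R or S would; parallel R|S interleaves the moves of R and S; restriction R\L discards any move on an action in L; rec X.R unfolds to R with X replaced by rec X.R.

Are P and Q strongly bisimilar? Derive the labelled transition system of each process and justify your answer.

Reachable graph of P (11 states):
  p0 = b.(b.0 + a.0 + a.0\{a}) + (0 + (a.b.0 + 0\{a} | b.0)) | a.(0 + 0 + 0 | 0) | —a→ p1, —a→ p2, —b→ p3, —b→ p4
  p1 = (0 + (a.b.0 + 0\{a} | b.0)) | (0 + 0 + 0 | 0) | —a→ p5, —b→ p6
  p2 = b.0 | a.(0 + 0 + 0 | 0) | —a→ p5, —b→ p7
  p3 = 0\{a} | 0 | a.(0 + 0 + 0 | 0) | —a→ p6
  p4 = b.0 + a.0 + a.0\{a} | —a→ p8, —a→ p9, —b→ p8
  p5 = b.0 | (0 + 0 + 0 | 0) | —b→ p10
  p6 = 0\{a} | 0 | (0 + 0 + 0 | 0) | stopped
  p7 = 0 | a.(0 + 0 + 0 | 0) | —a→ p10
  p8 = 0 | stopped
  p9 = 0\{a} | stopped
  p10 = 0 | (0 + 0 + 0 | 0) | stopped
Reachable graph of Q (11 states):
  q0 = b.(b.0 + a.0 + a.0\{a}) + (a.b.0 + 0\{a} | b.0) | a.(0 + 0 + 0 | 0) | —a→ q1, —a→ q2, —b→ q3, —b→ q4
  q1 = (a.b.0 + 0\{a} | b.0) | (0 + 0 + 0 | 0) | —a→ q5, —b→ q6
  q2 = b.0 | a.(0 + 0 + 0 | 0) | —a→ q5, —b→ q7
  q3 = 0\{a} | 0 | a.(0 + 0 + 0 | 0) | —a→ q6
  q4 = b.0 + a.0 + a.0\{a} | —a→ q8, —a→ q9, —b→ q8
  q5 = b.0 | (0 + 0 + 0 | 0) | —b→ q10
  q6 = 0\{a} | 0 | (0 + 0 + 0 | 0) | stopped
  q7 = 0 | a.(0 + 0 + 0 | 0) | —a→ q10
  q8 = 0 | stopped
  q9 = 0\{a} | stopped
  q10 = 0 | (0 + 0 + 0 | 0) | stopped
Coarsest stable partition (strong bisimilarity classes):
  B0 = {p0, q0}
  B1 = {p2, q2}
  B2 = {p3, p7, q3, q7}
  B3 = {p10, p6, p8, p9, q10, q6, q8, q9}
  B4 = {p5, q5}
  B5 = {p1, q1}
  B6 = {p4, q4}
p0 ∈ B0, q0 ∈ B0 → same block

P ~ Q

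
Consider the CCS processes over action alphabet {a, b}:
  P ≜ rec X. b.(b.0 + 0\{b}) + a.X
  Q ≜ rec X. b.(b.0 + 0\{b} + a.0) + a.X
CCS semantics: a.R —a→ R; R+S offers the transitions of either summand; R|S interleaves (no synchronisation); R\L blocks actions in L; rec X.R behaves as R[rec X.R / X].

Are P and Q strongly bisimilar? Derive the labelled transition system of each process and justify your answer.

Reachable graph of P (3 states):
  u0 = rec X. b.(b.0 + 0\{b}) + a.X | -a-> u0, -b-> u1
  u1 = b.0 + 0\{b} | -b-> u2
  u2 = 0 | (no moves)
Reachable graph of Q (3 states):
  v0 = rec X. b.(b.0 + 0\{b} + a.0) + a.X | -a-> v0, -b-> v1
  v1 = b.0 + 0\{b} + a.0 | -a-> v2, -b-> v2
  v2 = 0 | (no moves)
Coarsest stable partition (strong bisimilarity classes):
  B0 = {u0}
  B1 = {u1}
  B2 = {u2, v2}
  B3 = {v0}
  B4 = {v1}
u0 ∈ B0, v0 ∈ B3 → different blocks

not bisimilar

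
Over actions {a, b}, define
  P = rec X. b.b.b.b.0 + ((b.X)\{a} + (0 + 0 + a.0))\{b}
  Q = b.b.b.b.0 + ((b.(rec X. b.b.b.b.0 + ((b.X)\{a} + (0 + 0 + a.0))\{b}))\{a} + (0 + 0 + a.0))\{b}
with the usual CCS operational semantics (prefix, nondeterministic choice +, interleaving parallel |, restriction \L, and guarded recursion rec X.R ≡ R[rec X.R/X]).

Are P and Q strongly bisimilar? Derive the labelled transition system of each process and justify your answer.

P's transition system — 6 states:
  m0 = rec X. b.b.b.b.0 + ((b.X)\{a} + (0 + 0 + a.0))\{b} → --a--▸ m1, --b--▸ m2
  m1 = 0\{b} → (no moves)
  m2 = b.b.b.0 → --b--▸ m3
  m3 = b.b.0 → --b--▸ m4
  m4 = b.0 → --b--▸ m5
  m5 = 0 → (no moves)
Q's transition system — 6 states:
  n0 = b.b.b.b.0 + ((b.(rec X. b.b.b.b.0 + ((b.X)\{a} + (0 + 0 + a.0))\{b}))\{a} + (0 + 0 + a.0))\{b} → --a--▸ n1, --b--▸ n2
  n1 = 0\{b} → (no moves)
  n2 = b.b.b.0 → --b--▸ n3
  n3 = b.b.0 → --b--▸ n4
  n4 = b.0 → --b--▸ n5
  n5 = 0 → (no moves)
Coarsest stable partition (strong bisimilarity classes):
  B0 = {m0, n0}
  B1 = {m2, n2}
  B2 = {m3, n3}
  B3 = {m4, n4}
  B4 = {m1, m5, n1, n5}
m0 ∈ B0, n0 ∈ B0 → same block

bisimilar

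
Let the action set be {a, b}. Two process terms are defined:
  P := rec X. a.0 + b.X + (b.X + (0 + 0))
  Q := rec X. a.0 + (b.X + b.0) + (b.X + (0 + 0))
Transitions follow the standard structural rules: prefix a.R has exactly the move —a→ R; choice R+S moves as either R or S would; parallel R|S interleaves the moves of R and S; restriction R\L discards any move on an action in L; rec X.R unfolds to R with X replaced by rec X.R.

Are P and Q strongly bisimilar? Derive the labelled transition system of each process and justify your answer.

LTS(P): 2 reachable states
  m0 = rec X. a.0 + b.X + (b.X + (0 + 0)) | -a-> m1, -b-> m0
  m1 = 0 | stopped
LTS(Q): 2 reachable states
  n0 = rec X. a.0 + (b.X + b.0) + (b.X + (0 + 0)) | -a-> n1, -b-> n0, -b-> n1
  n1 = 0 | stopped
Bisimilarity quotient blocks:
  B0 = {m0}
  B1 = {m1, n1}
  B2 = {n0}
m0 ∈ B0, n0 ∈ B2 → different blocks

NO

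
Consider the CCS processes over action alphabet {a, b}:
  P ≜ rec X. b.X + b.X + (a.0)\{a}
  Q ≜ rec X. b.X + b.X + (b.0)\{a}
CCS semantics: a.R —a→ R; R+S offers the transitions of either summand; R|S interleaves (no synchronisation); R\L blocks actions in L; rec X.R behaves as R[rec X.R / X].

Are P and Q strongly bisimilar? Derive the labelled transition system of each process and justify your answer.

not bisimilar

Reachable graph of P (1 states):
  u0 = rec X. b.X + b.X + (a.0)\{a} :: =b=> u0
Reachable graph of Q (2 states):
  v0 = rec X. b.X + b.X + (b.0)\{a} :: =b=> v0, =b=> v1
  v1 = 0\{a} :: stopped
Partition-refinement fixed point:
  B0 = {u0}
  B1 = {v0}
  B2 = {v1}
u0 ∈ B0, v0 ∈ B1 → different blocks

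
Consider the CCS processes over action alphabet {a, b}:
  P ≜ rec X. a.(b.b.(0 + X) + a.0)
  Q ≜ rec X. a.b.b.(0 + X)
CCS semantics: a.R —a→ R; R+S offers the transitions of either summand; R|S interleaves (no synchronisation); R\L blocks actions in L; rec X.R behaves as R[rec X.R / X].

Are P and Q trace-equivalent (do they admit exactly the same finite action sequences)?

NO — witness ⟨aa⟩

P's transition system — 5 states:
  p0 = rec X. a.(b.b.(0 + X) + a.0) → —a→ p1
  p1 = b.b.(0 + (rec X. a.(b.b.(0 + X) + a.0))) + a.0 → —a→ p2, —b→ p3
  p2 = 0 → ·
  p3 = b.(0 + (rec X. a.(b.b.(0 + X) + a.0))) → —b→ p4
  p4 = 0 + (rec X. a.(b.b.(0 + X) + a.0)) → —a→ p1
Q's transition system — 4 states:
  q0 = rec X. a.b.b.(0 + X) → —a→ q1
  q1 = b.b.(0 + (rec X. a.b.b.(0 + X))) → —b→ q2
  q2 = b.(0 + (rec X. a.b.b.(0 + X))) → —b→ q3
  q3 = 0 + (rec X. a.b.b.(0 + X)) → —a→ q1
Trace ⟨aa⟩ through P, begin at {p0}:
  [1] a ⇒ {p1}
  [2] a ⇒ {p2}
  ✓ P
Trace ⟨aa⟩ through Q, begin at {q0}:
  [1] a ⇒ {q1}
  [2] a ⇒ ∅ (Q stuck)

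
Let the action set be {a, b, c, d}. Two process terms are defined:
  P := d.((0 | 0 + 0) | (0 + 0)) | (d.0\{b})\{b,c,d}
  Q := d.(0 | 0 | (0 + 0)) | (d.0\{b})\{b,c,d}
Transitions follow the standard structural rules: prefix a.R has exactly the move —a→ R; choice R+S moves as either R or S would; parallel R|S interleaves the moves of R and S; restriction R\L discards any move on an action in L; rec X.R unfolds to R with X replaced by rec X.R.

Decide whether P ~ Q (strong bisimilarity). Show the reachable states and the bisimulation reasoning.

LTS(P): 2 reachable states
  u0 = d.((0 | 0 + 0) | (0 + 0)) | (d.0\{b})\{b,c,d} | =d=> u1
  u1 = (0 | 0 + 0) | (0 + 0) | (d.0\{b})\{b,c,d} | ·
LTS(Q): 2 reachable states
  v0 = d.(0 | 0 | (0 + 0)) | (d.0\{b})\{b,c,d} | =d=> v1
  v1 = 0 | 0 | (0 + 0) | (d.0\{b})\{b,c,d} | ·
Bisimilarity quotient blocks:
  B0 = {u0, v0}
  B1 = {u1, v1}
u0 ∈ B0, v0 ∈ B0 → same block

P ~ Q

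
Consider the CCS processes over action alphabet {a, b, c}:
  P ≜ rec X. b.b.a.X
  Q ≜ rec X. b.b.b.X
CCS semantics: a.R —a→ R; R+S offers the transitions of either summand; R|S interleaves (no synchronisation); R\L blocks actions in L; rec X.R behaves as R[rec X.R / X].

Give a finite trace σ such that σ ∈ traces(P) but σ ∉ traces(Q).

P's transition system — 3 states:
  m0 = rec X. b.b.a.X | —b→ m1
  m1 = b.a.(rec X. b.b.a.X) | —b→ m2
  m2 = a.(rec X. b.b.a.X) | —a→ m0
Q's transition system — 3 states:
  n0 = rec X. b.b.b.X | —b→ n1
  n1 = b.b.(rec X. b.b.b.X) | —b→ n2
  n2 = b.(rec X. b.b.b.X) | —b→ n0
Trace ⟨bba⟩ through P, begin at {m0}:
  after b @ step 1: {m1}
  after b @ step 2: {m2}
  after a @ step 3: {m0}
  P completes σ.
Trace ⟨bba⟩ through Q, begin at {n0}:
  after b @ step 1: {n1}
  after b @ step 2: {n2}
  after a @ step 3: ∅ (Q stuck)

bba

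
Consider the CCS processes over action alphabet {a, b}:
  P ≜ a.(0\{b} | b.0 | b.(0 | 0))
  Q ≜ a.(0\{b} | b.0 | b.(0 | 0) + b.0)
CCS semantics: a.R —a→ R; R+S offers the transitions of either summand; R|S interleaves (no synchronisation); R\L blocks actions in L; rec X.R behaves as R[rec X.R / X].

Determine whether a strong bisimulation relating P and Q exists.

Reachable graph of P (5 states):
  s0 = a.(0\{b} | b.0 | b.(0 | 0)) ⊢ ··a··> s1
  s1 = 0\{b} | b.0 | b.(0 | 0) ⊢ ··b··> s2, ··b··> s3
  s2 = 0\{b} | 0 | b.(0 | 0) ⊢ ··b··> s4
  s3 = 0\{b} | b.0 | (0 | 0) ⊢ ··b··> s4
  s4 = 0\{b} | 0 | (0 | 0) ⊢ (no moves)
Reachable graph of Q (6 states):
  t0 = a.(0\{b} | b.0 | b.(0 | 0) + b.0) ⊢ ··a··> t1
  t1 = 0\{b} | b.0 | b.(0 | 0) + b.0 ⊢ ··b··> t2, ··b··> t3, ··b··> t4
  t2 = 0 ⊢ (no moves)
  t3 = 0\{b} | 0 | b.(0 | 0) ⊢ ··b··> t5
  t4 = 0\{b} | b.0 | (0 | 0) ⊢ ··b··> t5
  t5 = 0\{b} | 0 | (0 | 0) ⊢ (no moves)
Coarsest stable partition (strong bisimilarity classes):
  B0 = {s0}
  B1 = {s1}
  B2 = {s2, s3, t3, t4}
  B3 = {s4, t2, t5}
  B4 = {t0}
  B5 = {t1}
s0 ∈ B0, t0 ∈ B4 → different blocks

not bisimilar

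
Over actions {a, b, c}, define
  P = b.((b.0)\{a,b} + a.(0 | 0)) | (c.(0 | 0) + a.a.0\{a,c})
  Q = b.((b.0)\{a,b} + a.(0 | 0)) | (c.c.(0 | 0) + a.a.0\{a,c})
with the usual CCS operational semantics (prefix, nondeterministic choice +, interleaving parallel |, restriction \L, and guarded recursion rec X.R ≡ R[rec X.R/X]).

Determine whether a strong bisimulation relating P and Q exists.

P's transition system — 12 states:
  m0 = b.((b.0)\{a,b} + a.(0 | 0)) | (c.(0 | 0) + a.a.0\{a,c}) ⊢ —a→ m1, —b→ m2, —c→ m3
  m1 = b.((b.0)\{a,b} + a.(0 | 0)) | a.0\{a,c} ⊢ —a→ m4, —b→ m5
  m2 = ((b.0)\{a,b} + a.(0 | 0)) | (c.(0 | 0) + a.a.0\{a,c}) ⊢ —a→ m5, —a→ m6, —c→ m7
  m3 = b.((b.0)\{a,b} + a.(0 | 0)) | (0 | 0) ⊢ —b→ m7
  m4 = b.((b.0)\{a,b} + a.(0 | 0)) | 0\{a,c} ⊢ —b→ m8
  m5 = ((b.0)\{a,b} + a.(0 | 0)) | a.0\{a,c} ⊢ —a→ m8, —a→ m9
  m6 = 0 | 0 | (c.(0 | 0) + a.a.0\{a,c}) ⊢ —a→ m9, —c→ m10
  m7 = ((b.0)\{a,b} + a.(0 | 0)) | (0 | 0) ⊢ —a→ m10
  m8 = ((b.0)\{a,b} + a.(0 | 0)) | 0\{a,c} ⊢ —a→ m11
  m9 = 0 | 0 | a.0\{a,c} ⊢ —a→ m11
  m10 = 0 | 0 | (0 | 0) ⊢ ∅
  m11 = 0 | 0 | 0\{a,c} ⊢ ∅
Q's transition system — 15 states:
  n0 = b.((b.0)\{a,b} + a.(0 | 0)) | (c.c.(0 | 0) + a.a.0\{a,c}) ⊢ —a→ n1, —b→ n2, —c→ n3
  n1 = b.((b.0)\{a,b} + a.(0 | 0)) | a.0\{a,c} ⊢ —a→ n4, —b→ n5
  n2 = ((b.0)\{a,b} + a.(0 | 0)) | (c.c.(0 | 0) + a.a.0\{a,c}) ⊢ —a→ n5, —a→ n6, —c→ n7
  n3 = b.((b.0)\{a,b} + a.(0 | 0)) | c.(0 | 0) ⊢ —b→ n7, —c→ n8
  n4 = b.((b.0)\{a,b} + a.(0 | 0)) | 0\{a,c} ⊢ —b→ n9
  n5 = ((b.0)\{a,b} + a.(0 | 0)) | a.0\{a,c} ⊢ —a→ n10, —a→ n9
  n6 = 0 | 0 | (c.c.(0 | 0) + a.a.0\{a,c}) ⊢ —a→ n10, —c→ n11
  n7 = ((b.0)\{a,b} + a.(0 | 0)) | c.(0 | 0) ⊢ —a→ n11, —c→ n12
  n8 = b.((b.0)\{a,b} + a.(0 | 0)) | (0 | 0) ⊢ —b→ n12
  n9 = ((b.0)\{a,b} + a.(0 | 0)) | 0\{a,c} ⊢ —a→ n13
  n10 = 0 | 0 | a.0\{a,c} ⊢ —a→ n13
  n11 = 0 | 0 | c.(0 | 0) ⊢ —c→ n14
  n12 = ((b.0)\{a,b} + a.(0 | 0)) | (0 | 0) ⊢ —a→ n14
  n13 = 0 | 0 | 0\{a,c} ⊢ ∅
  n14 = 0 | 0 | (0 | 0) ⊢ ∅
Coarsest stable partition (strong bisimilarity classes):
  B0 = {m0}
  B1 = {m2}
  B2 = {m7, m8, m9, n10, n12, n9}
  B3 = {m10, m11, n13, n14}
  B4 = {m5, n5}
  B5 = {m6}
  B6 = {m3, m4, n4, n8}
  B7 = {m1, n1}
  B8 = {n0}
  B9 = {n3}
  B10 = {n7}
  B11 = {n11}
  B12 = {n2}
  B13 = {n6}
m0 ∈ B0, n0 ∈ B8 → different blocks

NO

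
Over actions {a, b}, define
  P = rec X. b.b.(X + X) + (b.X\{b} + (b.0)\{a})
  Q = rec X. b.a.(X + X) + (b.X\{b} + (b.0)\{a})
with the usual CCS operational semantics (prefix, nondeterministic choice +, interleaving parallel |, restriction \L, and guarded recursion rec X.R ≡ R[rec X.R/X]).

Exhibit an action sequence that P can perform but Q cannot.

LTS(P): 5 reachable states
  m0 = rec X. b.b.(X + X) + (b.X\{b} + (b.0)\{a}) | —b→ m1, —b→ m2, —b→ m3
  m1 = (rec X. b.b.(X + X) + (b.X\{b} + (b.0)\{a}))\{b} | ·
  m2 = 0\{a} | ·
  m3 = b.((rec X. b.b.(X + X) + (b.X\{b} + (b.0)\{a})) + (rec X. b.b.(X + X) + (b.X\{b} + (b.0)\{a}))) | —b→ m4
  m4 = (rec X. b.b.(X + X) + (b.X\{b} + (b.0)\{a})) + (rec X. b.b.(X + X) + (b.X\{b} + (b.0)\{a})) | —b→ m1, —b→ m2, —b→ m3
LTS(Q): 5 reachable states
  n0 = rec X. b.a.(X + X) + (b.X\{b} + (b.0)\{a}) | —b→ n1, —b→ n2, —b→ n3
  n1 = (rec X. b.a.(X + X) + (b.X\{b} + (b.0)\{a}))\{b} | ·
  n2 = 0\{a} | ·
  n3 = a.((rec X. b.a.(X + X) + (b.X\{b} + (b.0)\{a})) + (rec X. b.a.(X + X) + (b.X\{b} + (b.0)\{a}))) | —a→ n4
  n4 = (rec X. b.a.(X + X) + (b.X\{b} + (b.0)\{a})) + (rec X. b.a.(X + X) + (b.X\{b} + (b.0)\{a})) | —b→ n1, —b→ n2, —b→ n3
Trace ⟨bb⟩ through P, begin at {m0}:
  after b @ step 1: {m1, m2, m3}
  after b @ step 2: {m4}
  P completes σ.
Trace ⟨bb⟩ through Q, begin at {n0}:
  after b @ step 1: {n1, n2, n3}
  after b @ step 2: no successor for Q

bb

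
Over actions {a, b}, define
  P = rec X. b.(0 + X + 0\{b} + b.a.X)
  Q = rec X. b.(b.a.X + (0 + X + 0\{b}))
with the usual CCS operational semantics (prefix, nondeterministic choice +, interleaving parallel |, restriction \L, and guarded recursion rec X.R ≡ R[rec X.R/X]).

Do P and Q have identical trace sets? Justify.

YES

LTS(P): 3 reachable states
  p0 = rec X. b.(0 + X + 0\{b} + b.a.X) :: —b→ p1
  p1 = 0 + (rec X. b.(0 + X + 0\{b} + b.a.X)) + 0\{b} + b.a.(rec X. b.(0 + X + 0\{b} + b.a.X)) :: —b→ p1, —b→ p2
  p2 = a.(rec X. b.(0 + X + 0\{b} + b.a.X)) :: —a→ p0
LTS(Q): 3 reachable states
  q0 = rec X. b.(b.a.X + (0 + X + 0\{b})) :: —b→ q1
  q1 = b.a.(rec X. b.(b.a.X + (0 + X + 0\{b}))) + (0 + (rec X. b.(b.a.X + (0 + X + 0\{b}))) + 0\{b}) :: —b→ q1, —b→ q2
  q2 = a.(rec X. b.(b.a.X + (0 + X + 0\{b}))) :: —a→ q0
Bisimilarity quotient blocks:
  B0 = {p0, q0}
  B1 = {p1, q1}
  B2 = {p2, q2}
p0 ∈ B0, q0 ∈ B0 → same block
Bisimilar ⇒ trace-equivalent.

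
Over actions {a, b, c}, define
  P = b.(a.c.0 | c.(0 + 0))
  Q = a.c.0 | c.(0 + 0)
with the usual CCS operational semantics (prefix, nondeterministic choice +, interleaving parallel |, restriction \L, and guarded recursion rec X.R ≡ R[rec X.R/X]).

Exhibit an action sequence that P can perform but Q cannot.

b

P's transition system — 7 states:
  s0 = b.(a.c.0 | c.(0 + 0)) has moves -b-> s1
  s1 = a.c.0 | c.(0 + 0) has moves -a-> s2, -c-> s3
  s2 = c.0 | c.(0 + 0) has moves -c-> s4, -c-> s5
  s3 = a.c.0 | (0 + 0) has moves -a-> s5
  s4 = 0 | c.(0 + 0) has moves -c-> s6
  s5 = c.0 | (0 + 0) has moves -c-> s6
  s6 = 0 | (0 + 0) has moves deadlocked
Q's transition system — 6 states:
  t0 = a.c.0 | c.(0 + 0) has moves -a-> t1, -c-> t2
  t1 = c.0 | c.(0 + 0) has moves -c-> t3, -c-> t4
  t2 = a.c.0 | (0 + 0) has moves -a-> t4
  t3 = 0 | c.(0 + 0) has moves -c-> t5
  t4 = c.0 | (0 + 0) has moves -c-> t5
  t5 = 0 | (0 + 0) has moves deadlocked
Trace ⟨b⟩ through P, begin at {s0}:
  step 1 (b): {s1}
  P completes σ.
Trace ⟨b⟩ through Q, begin at {t0}:
  step 1 (b): ∅ (Q stuck)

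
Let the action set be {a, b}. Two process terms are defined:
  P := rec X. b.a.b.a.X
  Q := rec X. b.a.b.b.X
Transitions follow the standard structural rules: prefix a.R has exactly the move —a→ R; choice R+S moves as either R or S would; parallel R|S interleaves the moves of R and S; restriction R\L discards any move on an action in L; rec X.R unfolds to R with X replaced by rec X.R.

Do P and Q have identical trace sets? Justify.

P's transition system — 4 states:
  u0 = rec X. b.a.b.a.X ⊢ —b→ u1
  u1 = a.b.a.(rec X. b.a.b.a.X) ⊢ —a→ u2
  u2 = b.a.(rec X. b.a.b.a.X) ⊢ —b→ u3
  u3 = a.(rec X. b.a.b.a.X) ⊢ —a→ u0
Q's transition system — 4 states:
  v0 = rec X. b.a.b.b.X ⊢ —b→ v1
  v1 = a.b.b.(rec X. b.a.b.b.X) ⊢ —a→ v2
  v2 = b.b.(rec X. b.a.b.b.X) ⊢ —b→ v3
  v3 = b.(rec X. b.a.b.b.X) ⊢ —b→ v0
Trace ⟨baba⟩ through P, begin at {u0}:
  after b @ step 1: {u1}
  after a @ step 2: {u2}
  after b @ step 3: {u3}
  after a @ step 4: {u0}
  — P admits the full trace.
Trace ⟨baba⟩ through Q, begin at {v0}:
  after b @ step 1: {v1}
  after a @ step 2: {v2}
  after b @ step 3: {v3}
  after a @ step 4: ∅  — Q cannot continue

traces(P) ≠ traces(Q) — witness ⟨baba⟩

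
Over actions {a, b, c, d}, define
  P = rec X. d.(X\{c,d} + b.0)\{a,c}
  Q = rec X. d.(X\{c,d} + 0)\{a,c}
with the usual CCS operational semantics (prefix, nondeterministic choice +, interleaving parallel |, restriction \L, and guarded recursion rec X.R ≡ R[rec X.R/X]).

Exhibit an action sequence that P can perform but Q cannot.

P's transition system — 3 states:
  p0 = rec X. d.(X\{c,d} + b.0)\{a,c} ⊢ =d=> p1
  p1 = ((rec X. d.(X\{c,d} + b.0)\{a,c})\{c,d} + b.0)\{a,c} ⊢ =b=> p2
  p2 = 0\{a,c} ⊢ (no moves)
Q's transition system — 2 states:
  q0 = rec X. d.(X\{c,d} + 0)\{a,c} ⊢ =d=> q1
  q1 = ((rec X. d.(X\{c,d} + 0)\{a,c})\{c,d} + 0)\{a,c} ⊢ (no moves)
Executing db from P (initial set {p0}):
  after d @ step 1: {p1}
  after b @ step 2: {p2}
  P completes σ.
Executing db from Q (initial set {q0}):
  after d @ step 1: {q1}
  after b @ step 2: no successor for Q

db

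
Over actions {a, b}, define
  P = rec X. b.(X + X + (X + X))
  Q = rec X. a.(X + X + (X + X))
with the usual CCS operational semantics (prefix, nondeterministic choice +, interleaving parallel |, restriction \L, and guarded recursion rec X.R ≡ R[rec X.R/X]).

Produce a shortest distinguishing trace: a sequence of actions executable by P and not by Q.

b

LTS(P): 2 reachable states
  m0 = rec X. b.(X + X + (X + X)) | —b→ m1
  m1 = (rec X. b.(X + X + (X + X))) + (rec X. b.(X + X + (X + X))) + ((rec X. b.(X + X + (X + X))) + (rec X. b.(X + X + (X + X)))) | —b→ m1
LTS(Q): 2 reachable states
  n0 = rec X. a.(X + X + (X + X)) | —a→ n1
  n1 = (rec X. a.(X + X + (X + X))) + (rec X. a.(X + X + (X + X))) + ((rec X. a.(X + X + (X + X))) + (rec X. a.(X + X + (X + X)))) | —a→ n1
Trace ⟨b⟩ through P, begin at {m0}:
  after b @ step 1: {m1}
  ✓ P
Trace ⟨b⟩ through Q, begin at {n0}:
  after b @ step 1: no successor for Q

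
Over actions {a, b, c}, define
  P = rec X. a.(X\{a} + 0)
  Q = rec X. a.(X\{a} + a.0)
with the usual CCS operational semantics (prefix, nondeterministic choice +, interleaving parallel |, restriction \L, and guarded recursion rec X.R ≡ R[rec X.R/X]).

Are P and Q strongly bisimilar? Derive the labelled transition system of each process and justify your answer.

LTS(P): 2 reachable states
  m0 = rec X. a.(X\{a} + 0) has moves ··a··> m1
  m1 = (rec X. a.(X\{a} + 0))\{a} + 0 has moves stopped
LTS(Q): 3 reachable states
  n0 = rec X. a.(X\{a} + a.0) has moves ··a··> n1
  n1 = (rec X. a.(X\{a} + a.0))\{a} + a.0 has moves ··a··> n2
  n2 = 0 has moves stopped
Coarsest stable partition (strong bisimilarity classes):
  B0 = {m0, n1}
  B1 = {m1, n2}
  B2 = {n0}
m0 ∈ B0, n0 ∈ B2 → different blocks

NO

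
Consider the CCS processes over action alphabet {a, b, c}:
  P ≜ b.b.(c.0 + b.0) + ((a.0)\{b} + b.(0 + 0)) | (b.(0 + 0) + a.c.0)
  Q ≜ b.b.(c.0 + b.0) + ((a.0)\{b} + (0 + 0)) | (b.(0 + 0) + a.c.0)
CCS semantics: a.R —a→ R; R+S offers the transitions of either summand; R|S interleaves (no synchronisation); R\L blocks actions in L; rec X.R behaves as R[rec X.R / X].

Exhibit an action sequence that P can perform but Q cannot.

abc

P's transition system — 15 states:
  p0 = b.b.(c.0 + b.0) + ((a.0)\{b} + b.(0 + 0)) | (b.(0 + 0) + a.c.0) has moves --a--▸ p1, --a--▸ p2, --b--▸ p3, --b--▸ p4, --b--▸ p5
  p1 = ((a.0)\{b} + b.(0 + 0)) | c.0 has moves --a--▸ p6, --b--▸ p7, --c--▸ p8
  p2 = 0\{b} | (b.(0 + 0) + a.c.0) has moves --a--▸ p6, --b--▸ p9
  p3 = ((a.0)\{b} + b.(0 + 0)) | (0 + 0) has moves --a--▸ p9, --b--▸ p10
  p4 = (0 + 0) | (b.(0 + 0) + a.c.0) has moves --a--▸ p7, --b--▸ p10
  p5 = b.(c.0 + b.0) has moves --b--▸ p11
  p6 = 0\{b} | c.0 has moves --c--▸ p12
  p7 = (0 + 0) | c.0 has moves --c--▸ p13
  p8 = ((a.0)\{b} + b.(0 + 0)) | 0 has moves --a--▸ p12, --b--▸ p13
  p9 = 0\{b} | (0 + 0) has moves deadlocked
  p10 = (0 + 0) | (0 + 0) has moves deadlocked
  p11 = c.0 + b.0 has moves --b--▸ p14, --c--▸ p14
  p12 = 0\{b} | 0 has moves deadlocked
  p13 = (0 + 0) | 0 has moves deadlocked
  p14 = 0 has moves deadlocked
Q's transition system — 11 states:
  q0 = b.b.(c.0 + b.0) + ((a.0)\{b} + (0 + 0)) | (b.(0 + 0) + a.c.0) has moves --a--▸ q1, --a--▸ q2, --b--▸ q3, --b--▸ q4
  q1 = ((a.0)\{b} + (0 + 0)) | c.0 has moves --a--▸ q5, --c--▸ q6
  q2 = 0\{b} | (b.(0 + 0) + a.c.0) has moves --a--▸ q5, --b--▸ q7
  q3 = ((a.0)\{b} + (0 + 0)) | (0 + 0) has moves --a--▸ q7
  q4 = b.(c.0 + b.0) has moves --b--▸ q8
  q5 = 0\{b} | c.0 has moves --c--▸ q9
  q6 = ((a.0)\{b} + (0 + 0)) | 0 has moves --a--▸ q9
  q7 = 0\{b} | (0 + 0) has moves deadlocked
  q8 = c.0 + b.0 has moves --b--▸ q10, --c--▸ q10
  q9 = 0\{b} | 0 has moves deadlocked
  q10 = 0 has moves deadlocked
Executing abc from P (initial set {p0}):
  [1] a ⇒ {p1, p2}
  [2] b ⇒ {p7, p9}
  [3] c ⇒ {p13}
  — P admits the full trace.
Executing abc from Q (initial set {q0}):
  [1] a ⇒ {q1, q2}
  [2] b ⇒ {q7}
  [3] c ⇒ ∅ (Q stuck)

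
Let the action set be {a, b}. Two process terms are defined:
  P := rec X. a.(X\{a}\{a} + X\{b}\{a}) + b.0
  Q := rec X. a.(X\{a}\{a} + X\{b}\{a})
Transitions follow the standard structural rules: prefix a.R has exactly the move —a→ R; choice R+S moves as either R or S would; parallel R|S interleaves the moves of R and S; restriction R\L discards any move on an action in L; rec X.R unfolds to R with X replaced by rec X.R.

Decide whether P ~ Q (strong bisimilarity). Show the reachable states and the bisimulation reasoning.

P's transition system — 4 states:
  p0 = rec X. a.(X\{a}\{a} + X\{b}\{a}) + b.0 has moves =a=> p1, =b=> p2
  p1 = (rec X. a.(X\{a}\{a} + X\{b}\{a}) + b.0)\{a}\{a} + (rec X. a.(X\{a}\{a} + X\{b}\{a}) + b.0)\{b}\{a} has moves =b=> p3
  p2 = 0 has moves (no moves)
  p3 = 0\{a}\{a} has moves (no moves)
Q's transition system — 2 states:
  q0 = rec X. a.(X\{a}\{a} + X\{b}\{a}) has moves =a=> q1
  q1 = (rec X. a.(X\{a}\{a} + X\{b}\{a}))\{a}\{a} + (rec X. a.(X\{a}\{a} + X\{b}\{a}))\{b}\{a} has moves (no moves)
Coarsest stable partition (strong bisimilarity classes):
  B0 = {p0}
  B1 = {p1}
  B2 = {p2, p3, q1}
  B3 = {q0}
p0 ∈ B0, q0 ∈ B3 → different blocks

P ≁ Q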